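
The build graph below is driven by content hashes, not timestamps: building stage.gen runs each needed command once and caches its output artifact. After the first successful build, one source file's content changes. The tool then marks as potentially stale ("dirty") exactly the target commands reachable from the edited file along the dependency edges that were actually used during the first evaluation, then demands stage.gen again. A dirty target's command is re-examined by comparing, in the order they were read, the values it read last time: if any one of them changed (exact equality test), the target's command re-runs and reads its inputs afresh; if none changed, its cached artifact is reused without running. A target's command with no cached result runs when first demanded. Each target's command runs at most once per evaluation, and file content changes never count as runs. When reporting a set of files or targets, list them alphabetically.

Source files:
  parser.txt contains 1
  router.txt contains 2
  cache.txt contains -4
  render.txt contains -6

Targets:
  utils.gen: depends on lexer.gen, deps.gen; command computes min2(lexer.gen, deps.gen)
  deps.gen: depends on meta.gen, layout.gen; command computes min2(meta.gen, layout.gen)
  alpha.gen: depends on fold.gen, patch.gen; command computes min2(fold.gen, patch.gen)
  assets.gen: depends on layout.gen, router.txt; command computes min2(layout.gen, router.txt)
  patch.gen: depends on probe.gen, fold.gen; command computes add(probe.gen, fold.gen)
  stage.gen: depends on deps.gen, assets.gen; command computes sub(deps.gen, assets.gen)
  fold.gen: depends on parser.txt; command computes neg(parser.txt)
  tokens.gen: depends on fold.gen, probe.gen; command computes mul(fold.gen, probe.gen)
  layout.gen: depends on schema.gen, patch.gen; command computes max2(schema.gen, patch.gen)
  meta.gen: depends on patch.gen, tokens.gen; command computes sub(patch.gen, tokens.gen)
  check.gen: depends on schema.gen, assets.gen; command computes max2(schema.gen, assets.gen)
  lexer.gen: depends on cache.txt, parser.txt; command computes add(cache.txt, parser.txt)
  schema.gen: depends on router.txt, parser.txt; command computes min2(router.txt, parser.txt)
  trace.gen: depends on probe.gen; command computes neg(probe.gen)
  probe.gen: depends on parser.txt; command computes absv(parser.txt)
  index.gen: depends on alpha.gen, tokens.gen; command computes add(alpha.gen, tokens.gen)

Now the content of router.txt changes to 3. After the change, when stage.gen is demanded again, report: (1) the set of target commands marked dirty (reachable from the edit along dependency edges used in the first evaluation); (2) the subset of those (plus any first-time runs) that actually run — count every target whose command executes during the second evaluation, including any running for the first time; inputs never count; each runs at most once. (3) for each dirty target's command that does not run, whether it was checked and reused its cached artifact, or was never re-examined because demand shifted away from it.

Dirty set: assets.gen, deps.gen, layout.gen, schema.gen, stage.gen.
Run set: assets.gen, schema.gen (2 run).
Re-examined without running (cache reused): deps.gen, layout.gen, stage.gen.
The important point: at layout.gen every value read last time is unchanged, so the dirty flag clears without a run.

Initial pass — values computed on the first demand:
  fold.gen = neg(1) = -1
  probe.gen = absv(1) = 1
  patch.gen = add(1, -1) = 0
  schema.gen = min2(2, 1) = 1
  layout.gen = max2(1, 0) = 1
  assets.gen = min2(1, 2) = 1
  tokens.gen = mul(-1, 1) = -1
  meta.gen = sub(0, -1) = 1
  deps.gen = min2(1, 1) = 1
  stage.gen = sub(1, 1) = 0

Second demand — change propagation:
  schema.gen: re-runs because router.txt 2->3; new result 1 (unchanged).
  layout.gen: re-examined; everything it read last time is the same (schema.gen unchanged, patch.gen unchanged) — cache 1 kept, no run.
  assets.gen: re-runs because router.txt 2->3; new result 1 (unchanged).
  deps.gen: re-examined; everything it read last time is the same (meta.gen unchanged, layout.gen unchanged) — cache 1 kept, no run.
  stage.gen: re-examined; everything it read last time is the same (deps.gen unchanged, assets.gen unchanged) — cache 0 kept, no run.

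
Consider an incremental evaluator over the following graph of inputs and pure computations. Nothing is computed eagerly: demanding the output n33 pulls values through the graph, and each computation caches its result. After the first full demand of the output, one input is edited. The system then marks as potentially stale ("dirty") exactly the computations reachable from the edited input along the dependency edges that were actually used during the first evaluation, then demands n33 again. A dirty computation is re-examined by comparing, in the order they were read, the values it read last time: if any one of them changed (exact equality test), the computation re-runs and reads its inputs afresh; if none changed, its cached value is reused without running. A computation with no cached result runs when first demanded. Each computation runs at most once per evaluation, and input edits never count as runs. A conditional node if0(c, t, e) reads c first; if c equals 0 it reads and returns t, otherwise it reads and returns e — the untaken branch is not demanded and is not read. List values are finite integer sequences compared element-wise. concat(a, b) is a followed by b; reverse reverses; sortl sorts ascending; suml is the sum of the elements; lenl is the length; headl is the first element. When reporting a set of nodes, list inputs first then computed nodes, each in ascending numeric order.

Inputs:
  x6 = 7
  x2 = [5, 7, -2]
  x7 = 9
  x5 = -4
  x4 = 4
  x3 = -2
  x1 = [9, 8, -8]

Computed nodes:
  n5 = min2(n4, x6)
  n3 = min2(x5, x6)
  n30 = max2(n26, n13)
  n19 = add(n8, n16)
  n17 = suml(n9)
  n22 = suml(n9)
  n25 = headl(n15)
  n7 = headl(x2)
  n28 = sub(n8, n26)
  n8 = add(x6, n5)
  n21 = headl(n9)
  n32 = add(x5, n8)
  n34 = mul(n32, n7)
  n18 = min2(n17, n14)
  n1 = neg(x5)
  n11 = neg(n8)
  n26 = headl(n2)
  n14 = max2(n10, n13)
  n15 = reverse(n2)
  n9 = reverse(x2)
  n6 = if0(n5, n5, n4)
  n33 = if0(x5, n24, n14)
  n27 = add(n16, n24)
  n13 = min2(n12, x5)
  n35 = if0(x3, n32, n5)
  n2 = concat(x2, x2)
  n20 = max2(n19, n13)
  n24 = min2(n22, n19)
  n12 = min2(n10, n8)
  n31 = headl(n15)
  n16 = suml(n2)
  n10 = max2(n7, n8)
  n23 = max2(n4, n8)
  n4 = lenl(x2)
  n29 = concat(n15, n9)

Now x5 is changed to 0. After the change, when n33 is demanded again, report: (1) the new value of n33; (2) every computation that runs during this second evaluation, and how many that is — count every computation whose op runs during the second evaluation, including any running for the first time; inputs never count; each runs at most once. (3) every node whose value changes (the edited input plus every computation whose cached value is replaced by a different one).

n33 now evaluates to 10.
Run set: n2, n9, n16, n19, n22, n24, n33 (7 run).
Changed values: x5.
The important point: the flipped condition redirects demand; n13, n14 are left stale, never re-checked.

Initial pass — values computed on the first demand:
  n4 = lenl([5, 7, -2]) = 3
  n5 = min2(3, 7) = 3
  n7 = headl([5, 7, -2]) = 5
  n8 = add(7, 3) = 10
  n10 = max2(5, 10) = 10
  n12 = min2(10, 10) = 10
  n13 = min2(10, -4) = -4
  n14 = max2(10, -4) = 10
  n33 = if0(x5=-4 -> else branch n14) = 10

Second demand — change propagation:
  n2: newly demanded (no cache) — executes and yields [5, 7, -2, 5, 7, -2].
  n9: newly demanded (no cache) — executes and yields [-2, 7, 5].
  n13: dirty yet unreached — the second evaluation never asks for it.
  n14: dirty yet unreached — the second evaluation never asks for it.
  n16: newly demanded (no cache) — executes and yields 20.
  n19: newly demanded (no cache) — executes and yields 30.
  n22: newly demanded (no cache) — executes and yields 10.
  n24: newly demanded (no cache) — executes and yields 10.
  n33: re-runs because x5 -4->0; new result 10 (unchanged).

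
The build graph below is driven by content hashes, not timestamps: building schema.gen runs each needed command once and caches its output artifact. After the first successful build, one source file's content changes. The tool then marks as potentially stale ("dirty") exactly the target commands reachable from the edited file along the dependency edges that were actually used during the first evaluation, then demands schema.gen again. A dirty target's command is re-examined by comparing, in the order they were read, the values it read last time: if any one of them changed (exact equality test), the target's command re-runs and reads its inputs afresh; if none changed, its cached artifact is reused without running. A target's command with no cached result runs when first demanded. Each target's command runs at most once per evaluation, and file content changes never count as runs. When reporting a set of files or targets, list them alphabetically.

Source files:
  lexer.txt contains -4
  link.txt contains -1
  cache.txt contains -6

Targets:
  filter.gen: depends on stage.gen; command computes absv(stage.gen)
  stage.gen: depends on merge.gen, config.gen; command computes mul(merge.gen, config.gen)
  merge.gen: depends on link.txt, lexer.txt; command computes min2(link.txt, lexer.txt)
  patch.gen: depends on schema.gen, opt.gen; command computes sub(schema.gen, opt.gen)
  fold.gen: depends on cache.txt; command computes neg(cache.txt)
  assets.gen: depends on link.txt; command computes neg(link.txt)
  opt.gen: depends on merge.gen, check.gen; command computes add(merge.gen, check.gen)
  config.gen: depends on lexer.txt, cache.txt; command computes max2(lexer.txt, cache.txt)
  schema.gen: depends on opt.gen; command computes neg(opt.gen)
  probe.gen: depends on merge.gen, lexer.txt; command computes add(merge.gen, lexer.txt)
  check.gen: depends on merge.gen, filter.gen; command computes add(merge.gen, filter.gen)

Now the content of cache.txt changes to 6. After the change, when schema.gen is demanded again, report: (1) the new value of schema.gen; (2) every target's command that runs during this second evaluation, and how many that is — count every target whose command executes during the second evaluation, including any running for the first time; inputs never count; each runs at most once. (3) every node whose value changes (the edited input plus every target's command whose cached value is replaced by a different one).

Initial pass — values computed on the first demand:
  config.gen = max2(-4, -6) = -4
  merge.gen = min2(-1, -4) = -4
  stage.gen = mul(-4, -4) = 16
  filter.gen = absv(16) = 16
  check.gen = add(-4, 16) = 12
  opt.gen = add(-4, 12) = 8
  schema.gen = neg(8) = -8

Second demand — change propagation:
  config.gen: re-runs because cache.txt -6->6; new result 6.
  stage.gen: re-runs because config.gen -4->6; new result -24.
  filter.gen: re-runs because stage.gen 16->-24; new result 24.
  check.gen: re-runs because filter.gen 16->24; new result 20.
  opt.gen: re-runs because check.gen 12->20; new result 16.
  schema.gen: re-runs because opt.gen 8->16; new result -16.

schema.gen now evaluates to -16.
Run set: check.gen, config.gen, filter.gen, opt.gen, schema.gen, stage.gen (6 run).
Changed values: cache.txt, check.gen, config.gen, filter.gen, opt.gen, schema.gen, stage.gen.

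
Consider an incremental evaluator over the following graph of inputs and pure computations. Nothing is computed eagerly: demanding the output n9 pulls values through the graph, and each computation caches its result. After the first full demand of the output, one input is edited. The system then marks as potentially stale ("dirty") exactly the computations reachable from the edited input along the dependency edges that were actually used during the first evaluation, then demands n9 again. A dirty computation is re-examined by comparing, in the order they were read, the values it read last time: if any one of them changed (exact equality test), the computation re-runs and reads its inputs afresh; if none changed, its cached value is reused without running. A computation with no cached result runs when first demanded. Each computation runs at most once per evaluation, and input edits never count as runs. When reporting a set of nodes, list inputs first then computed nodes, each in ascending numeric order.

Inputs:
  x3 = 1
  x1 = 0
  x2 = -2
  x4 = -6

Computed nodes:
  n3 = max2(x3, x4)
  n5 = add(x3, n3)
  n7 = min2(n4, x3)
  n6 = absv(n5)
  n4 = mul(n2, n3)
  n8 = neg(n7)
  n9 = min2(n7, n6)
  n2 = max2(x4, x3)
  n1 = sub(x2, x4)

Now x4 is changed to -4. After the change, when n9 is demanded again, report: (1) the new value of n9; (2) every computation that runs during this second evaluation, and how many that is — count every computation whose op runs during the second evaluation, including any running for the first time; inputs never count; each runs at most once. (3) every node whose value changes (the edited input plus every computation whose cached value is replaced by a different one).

n9 now evaluates to 1.
Run set: n2, n3 (2 run).
Changed values: x4.
The important point: at n4 every value read last time is unchanged, so the dirty flag clears without a run.

Initial pass — values computed on the first demand:
  n2 = max2(-6, 1) = 1
  n3 = max2(1, -6) = 1
  n4 = mul(1, 1) = 1
  n5 = add(1, 1) = 2
  n6 = absv(2) = 2
  n7 = min2(1, 1) = 1
  n9 = min2(1, 2) = 1

Second demand — change propagation:
  n2: re-runs because x4 -6->-4; new result 1 (unchanged).
  n3: re-runs because x4 -6->-4; new result 1 (unchanged).
  n4: re-examined; everything it read last time is the same (n2 unchanged, n3 unchanged) — cache 1 kept, no run.
  n5: re-examined; everything it read last time is the same (x3 unchanged, n3 unchanged) — cache 2 kept, no run.
  n6: re-examined; everything it read last time is the same (n5 unchanged) — cache 2 kept, no run.
  n7: re-examined; everything it read last time is the same (n4 unchanged, x3 unchanged) — cache 1 kept, no run.
  n9: re-examined; everything it read last time is the same (n7 unchanged, n6 unchanged) — cache 1 kept, no run.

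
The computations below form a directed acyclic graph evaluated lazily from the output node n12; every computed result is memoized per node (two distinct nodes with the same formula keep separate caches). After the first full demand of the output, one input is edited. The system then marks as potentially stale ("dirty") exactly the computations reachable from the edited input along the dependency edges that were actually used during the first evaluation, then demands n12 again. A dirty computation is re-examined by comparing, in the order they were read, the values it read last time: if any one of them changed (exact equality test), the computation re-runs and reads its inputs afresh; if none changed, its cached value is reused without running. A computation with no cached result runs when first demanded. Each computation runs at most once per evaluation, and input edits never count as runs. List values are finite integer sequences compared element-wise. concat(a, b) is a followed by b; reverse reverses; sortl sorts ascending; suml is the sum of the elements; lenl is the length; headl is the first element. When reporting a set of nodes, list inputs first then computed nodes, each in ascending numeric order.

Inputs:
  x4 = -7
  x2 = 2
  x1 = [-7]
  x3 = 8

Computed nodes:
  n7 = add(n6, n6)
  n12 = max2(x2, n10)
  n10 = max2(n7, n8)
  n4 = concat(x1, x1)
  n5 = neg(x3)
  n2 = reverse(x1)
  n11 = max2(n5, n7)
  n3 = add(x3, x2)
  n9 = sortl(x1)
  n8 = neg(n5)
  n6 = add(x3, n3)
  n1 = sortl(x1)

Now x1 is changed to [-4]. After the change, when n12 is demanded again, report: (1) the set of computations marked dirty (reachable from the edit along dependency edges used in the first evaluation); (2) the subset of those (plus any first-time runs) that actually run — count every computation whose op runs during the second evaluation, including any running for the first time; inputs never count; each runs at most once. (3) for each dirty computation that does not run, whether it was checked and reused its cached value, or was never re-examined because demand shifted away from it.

The edit dirties: none.
0 computations run: none.
No dirty computation escaped a run.
Note the shortcut — x1 feeds only undemanded nodes, so no recomputation happens.

First demand of the output computes:
  n3 = add(8, 2) = 10
  n5 = neg(8) = -8
  n6 = add(8, 10) = 18
  n7 = add(18, 18) = 36
  n8 = neg(-8) = 8
  n10 = max2(36, 8) = 36
  n12 = max2(2, 36) = 36

After the edit, cleaning proceeds:
  x1 only reaches undemanded nodes; the second demand re-runs nothing.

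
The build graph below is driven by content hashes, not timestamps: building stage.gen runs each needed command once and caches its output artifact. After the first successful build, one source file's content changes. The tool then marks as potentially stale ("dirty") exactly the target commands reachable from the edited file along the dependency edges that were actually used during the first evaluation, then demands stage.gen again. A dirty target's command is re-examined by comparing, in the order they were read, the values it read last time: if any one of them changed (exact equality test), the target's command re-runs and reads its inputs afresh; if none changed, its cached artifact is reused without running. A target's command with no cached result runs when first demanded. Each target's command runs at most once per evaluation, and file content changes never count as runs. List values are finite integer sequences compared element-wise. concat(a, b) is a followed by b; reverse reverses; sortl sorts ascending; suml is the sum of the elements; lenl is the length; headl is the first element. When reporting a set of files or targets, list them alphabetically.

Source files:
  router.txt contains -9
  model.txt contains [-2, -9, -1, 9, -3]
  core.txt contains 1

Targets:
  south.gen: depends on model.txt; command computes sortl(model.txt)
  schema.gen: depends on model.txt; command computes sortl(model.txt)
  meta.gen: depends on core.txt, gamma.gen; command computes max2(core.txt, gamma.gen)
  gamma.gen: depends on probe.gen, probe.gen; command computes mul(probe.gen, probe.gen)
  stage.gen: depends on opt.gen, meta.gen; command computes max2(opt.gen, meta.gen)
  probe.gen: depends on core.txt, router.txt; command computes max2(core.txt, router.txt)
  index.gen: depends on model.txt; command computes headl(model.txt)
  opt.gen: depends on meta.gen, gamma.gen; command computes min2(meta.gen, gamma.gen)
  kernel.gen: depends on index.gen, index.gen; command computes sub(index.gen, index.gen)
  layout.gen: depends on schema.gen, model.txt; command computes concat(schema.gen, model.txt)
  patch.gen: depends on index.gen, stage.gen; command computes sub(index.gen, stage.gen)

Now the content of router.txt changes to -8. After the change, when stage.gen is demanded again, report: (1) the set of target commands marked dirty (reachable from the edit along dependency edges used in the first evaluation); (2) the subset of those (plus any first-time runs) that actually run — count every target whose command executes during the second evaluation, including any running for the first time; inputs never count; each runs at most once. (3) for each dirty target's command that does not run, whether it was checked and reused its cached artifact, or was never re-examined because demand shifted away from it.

Initial pass — values computed on the first demand:
  probe.gen = max2(1, -9) = 1
  gamma.gen = mul(1, 1) = 1
  meta.gen = max2(1, 1) = 1
  opt.gen = min2(1, 1) = 1
  stage.gen = max2(1, 1) = 1

Second demand — change propagation:
  probe.gen: re-runs because router.txt -9->-8; new result 1 (unchanged).
  gamma.gen: re-examined; everything it read last time is the same (probe.gen unchanged, probe.gen unchanged) — cache 1 kept, no run.
  meta.gen: re-examined; everything it read last time is the same (core.txt unchanged, gamma.gen unchanged) — cache 1 kept, no run.
  opt.gen: re-examined; everything it read last time is the same (meta.gen unchanged, gamma.gen unchanged) — cache 1 kept, no run.
  stage.gen: re-examined; everything it read last time is the same (opt.gen unchanged, meta.gen unchanged) — cache 1 kept, no run.

The important point: probe.gen recomputes to an identical value, and the output ends up unchanged.

Dirty set: gamma.gen, meta.gen, opt.gen, probe.gen, stage.gen.
Run set: probe.gen (1 run).
Re-examined without running (cache reused): gamma.gen, meta.gen, opt.gen, stage.gen.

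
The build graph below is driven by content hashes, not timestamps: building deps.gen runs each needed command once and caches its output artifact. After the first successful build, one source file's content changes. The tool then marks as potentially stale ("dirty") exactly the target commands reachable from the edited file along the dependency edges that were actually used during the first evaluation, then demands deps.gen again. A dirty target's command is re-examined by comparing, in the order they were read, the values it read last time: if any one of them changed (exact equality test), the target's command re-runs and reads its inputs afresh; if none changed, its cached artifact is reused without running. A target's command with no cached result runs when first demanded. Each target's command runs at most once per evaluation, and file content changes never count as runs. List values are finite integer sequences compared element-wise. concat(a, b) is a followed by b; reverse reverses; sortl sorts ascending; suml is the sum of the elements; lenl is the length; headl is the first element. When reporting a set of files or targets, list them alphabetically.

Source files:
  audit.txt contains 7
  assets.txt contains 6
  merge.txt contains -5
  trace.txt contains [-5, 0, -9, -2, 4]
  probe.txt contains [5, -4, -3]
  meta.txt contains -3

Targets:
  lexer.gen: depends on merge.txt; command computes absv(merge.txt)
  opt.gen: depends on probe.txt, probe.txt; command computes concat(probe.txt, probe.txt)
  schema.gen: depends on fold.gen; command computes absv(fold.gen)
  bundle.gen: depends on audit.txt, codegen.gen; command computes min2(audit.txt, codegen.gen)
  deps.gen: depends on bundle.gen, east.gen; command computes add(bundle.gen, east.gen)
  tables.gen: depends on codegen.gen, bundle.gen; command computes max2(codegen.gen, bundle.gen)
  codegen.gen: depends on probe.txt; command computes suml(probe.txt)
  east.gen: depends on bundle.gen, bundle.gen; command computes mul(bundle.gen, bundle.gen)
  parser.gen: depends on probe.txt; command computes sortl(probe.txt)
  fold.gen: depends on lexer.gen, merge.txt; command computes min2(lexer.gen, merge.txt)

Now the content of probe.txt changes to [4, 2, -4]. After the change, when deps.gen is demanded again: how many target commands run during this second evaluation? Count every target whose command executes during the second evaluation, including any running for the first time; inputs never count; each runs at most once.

Initial pass — values computed on the first demand:
  codegen.gen = suml([5, -4, -3]) = -2
  bundle.gen = min2(7, -2) = -2
  east.gen = mul(-2, -2) = 4
  deps.gen = add(-2, 4) = 2

Second demand — change propagation:
  codegen.gen: re-runs because probe.txt [5, -4, -3]->[4, 2, -4]; new result 2.
  bundle.gen: re-runs because codegen.gen -2->2; new result 2.
  east.gen: re-runs because bundle.gen -2->2; bundle.gen -2->2; new result 4 (unchanged).
  deps.gen: re-runs because bundle.gen -2->2; new result 6.

Run set: bundle.gen, codegen.gen, deps.gen, east.gen (4 run).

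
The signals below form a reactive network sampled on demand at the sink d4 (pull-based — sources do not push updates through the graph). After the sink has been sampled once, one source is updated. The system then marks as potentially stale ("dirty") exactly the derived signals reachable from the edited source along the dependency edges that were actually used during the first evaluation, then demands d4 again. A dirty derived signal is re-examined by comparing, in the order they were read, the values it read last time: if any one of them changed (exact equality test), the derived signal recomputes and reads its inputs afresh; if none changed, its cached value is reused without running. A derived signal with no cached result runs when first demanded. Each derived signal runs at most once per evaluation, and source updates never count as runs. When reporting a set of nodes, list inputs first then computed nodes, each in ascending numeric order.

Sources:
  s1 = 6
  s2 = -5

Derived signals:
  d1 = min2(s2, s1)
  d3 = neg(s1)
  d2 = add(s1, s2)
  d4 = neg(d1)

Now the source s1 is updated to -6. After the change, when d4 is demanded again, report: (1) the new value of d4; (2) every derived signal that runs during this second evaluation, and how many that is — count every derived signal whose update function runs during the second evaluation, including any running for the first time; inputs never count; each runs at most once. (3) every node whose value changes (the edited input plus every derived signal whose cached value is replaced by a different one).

d4 now evaluates to 6.
Run set: d1, d4 (2 run).
Changed values: s1, d1, d4.

Initial pass — values computed on the first demand:
  d1 = min2(-5, 6) = -5
  d4 = neg(-5) = 5

Second demand — change propagation:
  d1: re-runs because s1 6->-6; new result -6.
  d4: re-runs because d1 -5->-6; new result 6.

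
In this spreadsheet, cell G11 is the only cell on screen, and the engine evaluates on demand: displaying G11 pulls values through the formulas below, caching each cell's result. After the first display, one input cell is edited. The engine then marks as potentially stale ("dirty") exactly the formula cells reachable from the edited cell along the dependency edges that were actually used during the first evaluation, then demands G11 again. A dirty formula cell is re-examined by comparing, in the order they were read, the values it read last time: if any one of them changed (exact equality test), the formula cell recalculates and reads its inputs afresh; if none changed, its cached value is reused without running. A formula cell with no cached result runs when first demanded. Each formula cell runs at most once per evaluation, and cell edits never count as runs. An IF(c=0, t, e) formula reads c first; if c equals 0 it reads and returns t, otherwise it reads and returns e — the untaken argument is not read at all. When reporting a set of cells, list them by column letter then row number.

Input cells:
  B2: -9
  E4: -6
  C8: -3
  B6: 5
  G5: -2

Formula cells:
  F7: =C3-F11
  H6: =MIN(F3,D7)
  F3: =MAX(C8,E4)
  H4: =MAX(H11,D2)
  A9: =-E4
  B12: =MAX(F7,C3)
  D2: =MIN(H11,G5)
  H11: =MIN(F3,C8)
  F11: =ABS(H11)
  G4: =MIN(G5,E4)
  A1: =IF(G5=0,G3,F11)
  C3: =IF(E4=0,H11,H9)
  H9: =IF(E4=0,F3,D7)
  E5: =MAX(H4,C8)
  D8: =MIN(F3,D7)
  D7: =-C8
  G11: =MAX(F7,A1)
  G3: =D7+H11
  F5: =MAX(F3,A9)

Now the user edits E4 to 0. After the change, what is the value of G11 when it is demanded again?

Initial pass — values computed on the first demand:
  D7 = -(-3) = 3
  F3 = MAX(-3, -6) = -3
  H9 = IF(E4=0: E4=-6 -> else branch D7) = 3
  H11 = MIN(-3, -3) = -3
  C3 = IF(E4=0: E4=-6 -> else branch H9) = 3
  F11 = ABS(-3) = 3
  A1 = IF(G5=0: G5=-2 -> else branch F11) = 3
  F7 = 3 - 3 = 0
  G11 = MAX(0, 3) = 3

Second demand — change propagation:
  F3: re-runs because E4 -6->0; new result 0.
  H9: dirty yet unreached — the second evaluation never asks for it.
  H11: re-runs because F3 -3->0; new result -3 (unchanged).
  C3: re-runs because E4 -6->0; new result -3.
  F11: re-examined; everything it read last time is the same (H11 unchanged) — cache 3 kept, no run.
  A1: re-examined; everything it read last time is the same (G5 unchanged, F11 unchanged) — cache 3 kept, no run.
  F7: re-runs because C3 3->-3; new result -6.
  G11: re-runs because F7 0->-6; new result 3 (unchanged).

The important point: the flipped condition redirects demand; H9 is left stale, never re-checked.

G11 now evaluates to 3.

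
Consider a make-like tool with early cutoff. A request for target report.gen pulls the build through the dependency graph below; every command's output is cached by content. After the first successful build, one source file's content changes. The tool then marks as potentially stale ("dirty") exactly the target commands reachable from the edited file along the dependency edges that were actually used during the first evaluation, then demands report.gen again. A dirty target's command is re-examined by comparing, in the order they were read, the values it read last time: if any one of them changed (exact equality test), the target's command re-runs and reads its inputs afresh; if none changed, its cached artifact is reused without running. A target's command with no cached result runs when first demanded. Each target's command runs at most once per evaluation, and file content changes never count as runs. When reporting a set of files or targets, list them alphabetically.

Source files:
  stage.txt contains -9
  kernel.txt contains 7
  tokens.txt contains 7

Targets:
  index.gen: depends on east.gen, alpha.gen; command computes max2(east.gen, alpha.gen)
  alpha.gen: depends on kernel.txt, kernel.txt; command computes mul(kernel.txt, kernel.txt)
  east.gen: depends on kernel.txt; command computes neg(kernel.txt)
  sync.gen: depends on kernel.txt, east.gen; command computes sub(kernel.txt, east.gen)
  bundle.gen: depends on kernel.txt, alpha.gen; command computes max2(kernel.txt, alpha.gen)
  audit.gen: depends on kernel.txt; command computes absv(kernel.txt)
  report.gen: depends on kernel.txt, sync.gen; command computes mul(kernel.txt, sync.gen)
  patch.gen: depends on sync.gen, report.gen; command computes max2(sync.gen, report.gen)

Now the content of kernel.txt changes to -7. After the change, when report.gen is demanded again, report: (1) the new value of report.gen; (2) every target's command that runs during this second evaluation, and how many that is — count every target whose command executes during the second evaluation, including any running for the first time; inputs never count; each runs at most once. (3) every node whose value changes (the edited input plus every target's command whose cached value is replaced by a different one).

First demand of the output computes:
  east.gen = neg(7) = -7
  sync.gen = sub(7, -7) = 14
  report.gen = mul(7, 14) = 98

After the edit, cleaning proceeds:
  east.gen: a read changed (kernel.txt 7->-7) — executes, giving 7.
  sync.gen: a read changed (kernel.txt 7->-7; east.gen -7->7) — executes, giving -14.
  report.gen: a read changed (kernel.txt 7->-7; sync.gen 14->-14) — executes, giving 98 — identical to its old value.

Demanding report.gen again yields 98.
3 target commands run: east.gen, report.gen, sync.gen.
The nodes whose values change: east.gen, kernel.txt, sync.gen.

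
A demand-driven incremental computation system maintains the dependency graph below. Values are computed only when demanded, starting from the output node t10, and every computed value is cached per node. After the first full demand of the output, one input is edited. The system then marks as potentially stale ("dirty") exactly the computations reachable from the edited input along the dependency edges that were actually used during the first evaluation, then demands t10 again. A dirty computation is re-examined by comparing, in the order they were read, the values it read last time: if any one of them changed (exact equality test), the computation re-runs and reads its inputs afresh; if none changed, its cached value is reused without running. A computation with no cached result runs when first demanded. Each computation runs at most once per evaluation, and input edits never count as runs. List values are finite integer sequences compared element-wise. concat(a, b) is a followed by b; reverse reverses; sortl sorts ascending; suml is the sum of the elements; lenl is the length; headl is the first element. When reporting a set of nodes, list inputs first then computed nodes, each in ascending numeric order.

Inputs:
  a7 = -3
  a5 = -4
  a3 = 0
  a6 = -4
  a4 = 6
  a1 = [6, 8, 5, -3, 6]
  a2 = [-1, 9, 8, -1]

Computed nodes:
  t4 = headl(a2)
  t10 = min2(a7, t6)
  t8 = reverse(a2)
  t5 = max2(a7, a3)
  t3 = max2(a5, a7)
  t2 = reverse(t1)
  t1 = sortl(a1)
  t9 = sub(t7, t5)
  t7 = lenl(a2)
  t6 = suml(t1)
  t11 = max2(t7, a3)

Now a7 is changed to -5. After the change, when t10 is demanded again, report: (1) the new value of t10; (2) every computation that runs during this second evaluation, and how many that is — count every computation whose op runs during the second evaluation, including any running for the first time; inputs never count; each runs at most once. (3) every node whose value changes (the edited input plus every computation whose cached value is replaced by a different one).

New value of t10: -5.
Computations that run: t10 — 1 in total.
Values that change: a7, t10.

First evaluation (everything demanded from the output):
  t1 = sortl([6, 8, 5, -3, 6]) = [-3, 5, 6, 6, 8]
  t6 = suml([-3, 5, 6, 6, 8]) = 22
  t10 = min2(-3, 22) = -3

Propagation after the edit:
  t10: runs — a7 -3->-5; result -5.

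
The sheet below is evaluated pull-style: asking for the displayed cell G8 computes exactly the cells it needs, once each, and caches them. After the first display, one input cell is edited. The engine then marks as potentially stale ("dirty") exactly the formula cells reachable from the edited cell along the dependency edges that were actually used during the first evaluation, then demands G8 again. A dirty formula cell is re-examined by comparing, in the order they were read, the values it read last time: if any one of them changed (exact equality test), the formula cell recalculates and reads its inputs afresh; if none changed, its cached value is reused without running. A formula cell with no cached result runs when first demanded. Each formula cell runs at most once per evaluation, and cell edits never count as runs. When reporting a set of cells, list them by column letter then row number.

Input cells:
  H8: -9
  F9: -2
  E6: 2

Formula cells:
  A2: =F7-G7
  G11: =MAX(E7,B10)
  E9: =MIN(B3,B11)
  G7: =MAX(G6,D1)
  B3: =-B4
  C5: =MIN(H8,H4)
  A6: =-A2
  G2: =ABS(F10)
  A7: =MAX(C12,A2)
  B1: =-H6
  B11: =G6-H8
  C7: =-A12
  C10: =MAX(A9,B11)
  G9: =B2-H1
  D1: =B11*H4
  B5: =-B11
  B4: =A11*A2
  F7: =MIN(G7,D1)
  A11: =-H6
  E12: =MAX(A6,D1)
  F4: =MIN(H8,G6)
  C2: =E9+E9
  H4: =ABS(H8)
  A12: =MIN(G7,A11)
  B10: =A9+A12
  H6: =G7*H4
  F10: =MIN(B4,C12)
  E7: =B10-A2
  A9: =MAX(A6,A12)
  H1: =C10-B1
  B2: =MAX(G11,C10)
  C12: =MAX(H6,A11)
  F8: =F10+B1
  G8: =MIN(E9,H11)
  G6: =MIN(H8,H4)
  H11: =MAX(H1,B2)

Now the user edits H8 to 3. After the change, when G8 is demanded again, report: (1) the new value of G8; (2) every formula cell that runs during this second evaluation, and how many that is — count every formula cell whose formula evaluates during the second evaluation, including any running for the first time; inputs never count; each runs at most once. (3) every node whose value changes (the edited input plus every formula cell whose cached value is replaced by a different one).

Demanding G8 again yields -27.
24 formula cells run: A2, A6, A9, A11, A12, B1, B2, B3, B4, B10, B11, C10, D1, E7, E9, F7, G6, G7, G8, G11, H1, H4, H6, H11.
The nodes whose values change: A2, A6, A9, A11, A12, B1, B2, B3, B4, B10, C10, E7, E9, G6, G7, G8, G11, H1, H4, H6, H8, H11.

First demand of the output computes:
  H4 = ABS(-9) = 9
  G6 = MIN(-9, 9) = -9
  B11 = -9 - -9 = 0
  D1 = 0 * 9 = 0
  G7 = MAX(-9, 0) = 0
  F7 = MIN(0, 0) = 0
  A2 = 0 - 0 = 0
  A6 = -(0) = 0
  H6 = 0 * 9 = 0
  A11 = -(0) = 0
  A12 = MIN(0, 0) = 0
  A9 = MAX(0, 0) = 0
  B1 = -(0) = 0
  B4 = 0 * 0 = 0
  B3 = -(0) = 0
  B10 = 0 + 0 = 0
  C10 = MAX(0, 0) = 0
  E7 = 0 - 0 = 0
  E9 = MIN(0, 0) = 0
  G11 = MAX(0, 0) = 0
  B2 = MAX(0, 0) = 0
  H1 = 0 - 0 = 0
  H11 = MAX(0, 0) = 0
  G8 = MIN(0, 0) = 0

After the edit, cleaning proceeds:
  H4: a read changed (H8 -9->3) — executes, giving 3.
  G6: a read changed (H8 -9->3; H4 9->3) — executes, giving 3.
  B11: a read changed (G6 -9->3; H8 -9->3) — executes, giving 0 — identical to its old value.
  D1: a read changed (H4 9->3) — executes, giving 0 — identical to its old value.
  G7: a read changed (G6 -9->3) — executes, giving 3.
  F7: a read changed (G7 0->3) — executes, giving 0 — identical to its old value.
  A2: a read changed (G7 0->3) — executes, giving -3.
  A6: a read changed (A2 0->-3) — executes, giving 3.
  H6: a read changed (G7 0->3; H4 9->3) — executes, giving 9.
  A11: a read changed (H6 0->9) — executes, giving -9.
  A12: a read changed (G7 0->3; A11 0->-9) — executes, giving -9.
  A9: a read changed (A6 0->3; A12 0->-9) — executes, giving 3.
  B1: a read changed (H6 0->9) — executes, giving -9.
  B4: a read changed (A11 0->-9; A2 0->-3) — executes, giving 27.
  B3: a read changed (B4 0->27) — executes, giving -27.
  B10: a read changed (A9 0->3; A12 0->-9) — executes, giving -6.
  C10: a read changed (A9 0->3) — executes, giving 3.
  E7: a read changed (B10 0->-6; A2 0->-3) — executes, giving -3.
  E9: a read changed (B3 0->-27) — executes, giving -27.
  G11: a read changed (E7 0->-3; B10 0->-6) — executes, giving -3.
  B2: a read changed (G11 0->-3; C10 0->3) — executes, giving 3.
  H1: a read changed (C10 0->3; B1 0->-9) — executes, giving 12.
  H11: a read changed (H1 0->12; B2 0->3) — executes, giving 12.
  G8: a read changed (E9 0->-27; H11 0->12) — executes, giving -27.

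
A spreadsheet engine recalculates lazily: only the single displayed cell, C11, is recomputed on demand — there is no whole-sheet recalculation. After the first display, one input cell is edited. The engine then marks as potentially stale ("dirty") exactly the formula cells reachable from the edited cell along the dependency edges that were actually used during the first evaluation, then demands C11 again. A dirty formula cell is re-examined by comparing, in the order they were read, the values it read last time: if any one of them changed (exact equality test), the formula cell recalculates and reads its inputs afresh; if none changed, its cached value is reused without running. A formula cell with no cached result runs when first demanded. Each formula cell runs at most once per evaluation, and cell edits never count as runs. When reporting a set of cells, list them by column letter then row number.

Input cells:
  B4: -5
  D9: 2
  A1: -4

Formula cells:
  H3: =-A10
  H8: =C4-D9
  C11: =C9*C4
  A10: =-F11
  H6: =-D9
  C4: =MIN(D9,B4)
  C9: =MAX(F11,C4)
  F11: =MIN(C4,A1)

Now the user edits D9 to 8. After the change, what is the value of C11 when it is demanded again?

New value of C11: 25.
Key observation: the change is absorbed at C4 — it re-runs but produces the same value, and the output's value is unchanged.

First evaluation (everything demanded from the output):
  C4 = MIN(2, -5) = -5
  F11 = MIN(-5, -4) = -5
  C9 = MAX(-5, -5) = -5
  C11 = -5 * -5 = 25

Propagation after the edit:
  C4: runs — D9 2->8; result -5 (same value as before).
  F11: checked — values it read are unchanged (C4 unchanged, A1 unchanged); reused cached -5 without running.
  C9: checked — values it read are unchanged (F11 unchanged, C4 unchanged); reused cached -5 without running.
  C11: checked — values it read are unchanged (C9 unchanged, C4 unchanged); reused cached 25 without running.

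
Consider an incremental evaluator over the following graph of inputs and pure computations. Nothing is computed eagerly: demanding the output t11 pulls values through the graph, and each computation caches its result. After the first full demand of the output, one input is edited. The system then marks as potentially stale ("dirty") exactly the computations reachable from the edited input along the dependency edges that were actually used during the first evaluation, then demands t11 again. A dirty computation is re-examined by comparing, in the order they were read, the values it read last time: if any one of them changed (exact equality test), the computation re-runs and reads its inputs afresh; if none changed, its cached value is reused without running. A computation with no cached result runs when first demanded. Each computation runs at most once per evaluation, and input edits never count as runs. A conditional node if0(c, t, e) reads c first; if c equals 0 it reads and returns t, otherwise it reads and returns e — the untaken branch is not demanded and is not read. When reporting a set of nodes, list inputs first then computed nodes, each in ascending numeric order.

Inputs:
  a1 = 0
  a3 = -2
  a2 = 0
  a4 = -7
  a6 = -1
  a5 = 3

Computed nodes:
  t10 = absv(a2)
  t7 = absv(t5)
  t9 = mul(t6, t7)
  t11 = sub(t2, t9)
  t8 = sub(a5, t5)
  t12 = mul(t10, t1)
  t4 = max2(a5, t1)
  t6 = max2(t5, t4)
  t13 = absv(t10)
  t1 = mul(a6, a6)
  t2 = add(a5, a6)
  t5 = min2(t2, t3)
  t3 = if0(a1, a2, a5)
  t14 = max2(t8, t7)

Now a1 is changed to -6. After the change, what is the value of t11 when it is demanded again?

Initial pass — values computed on the first demand:
  t1 = mul(-1, -1) = 1
  t2 = add(3, -1) = 2
  t3 = if0(a1=0 -> then branch a2) = 0
  t4 = max2(3, 1) = 3
  t5 = min2(2, 0) = 0
  t6 = max2(0, 3) = 3
  t7 = absv(0) = 0
  t9 = mul(3, 0) = 0
  t11 = sub(2, 0) = 2

Second demand — change propagation:
  t3: re-runs because a1 0->-6; new result 3.
  t5: re-runs because t3 0->3; new result 2.
  t6: re-runs because t5 0->2; new result 3 (unchanged).
  t7: re-runs because t5 0->2; new result 2.
  t9: re-runs because t7 0->2; new result 6.
  t11: re-runs because t9 0->6; new result -4.

t11 now evaluates to -4.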